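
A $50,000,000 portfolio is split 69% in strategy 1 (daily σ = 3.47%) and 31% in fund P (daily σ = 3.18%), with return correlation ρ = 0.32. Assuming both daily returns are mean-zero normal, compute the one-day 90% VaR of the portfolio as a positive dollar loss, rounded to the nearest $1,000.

σ_p² = 0.69²·3.47² + 0.31²·3.18² + 2·0.32·0.69·0.31·3.47·3.18 = 8.2151 (%²).
σ_p = √8.2151 = 2.866%.
At 90%, z = 1.282.
VaR = 1.282 × 2.866% = 3.674%; on $50,000,000 that is $1,837,000.

$1,837,000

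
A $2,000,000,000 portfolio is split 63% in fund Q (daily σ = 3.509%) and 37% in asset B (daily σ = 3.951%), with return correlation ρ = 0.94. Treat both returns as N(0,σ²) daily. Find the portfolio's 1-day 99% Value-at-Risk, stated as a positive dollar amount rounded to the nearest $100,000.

$168,400,000

σ_p² = 0.63²·3.509² + 0.37²·3.951² + 2·0.94·0.63·0.37·3.509·3.951 = 13.0997 (%²).
σ_p = √13.0997 = 3.619%.
At 99%, z = 2.326.
VaR = 2.326 × 3.619% = 8.418%; on $2,000,000,000 that is $168,360,000.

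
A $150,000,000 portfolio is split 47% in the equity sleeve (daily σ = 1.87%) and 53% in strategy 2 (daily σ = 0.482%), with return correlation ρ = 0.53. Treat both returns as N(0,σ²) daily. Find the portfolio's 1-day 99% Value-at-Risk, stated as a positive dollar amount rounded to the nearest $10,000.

$3,620,000

σ_p² = 0.47²·1.87² + 0.53²·0.482² + 2·0.53·0.47·0.53·1.87·0.482 = 1.0757 (%²).
σ_p = √1.0757 = 1.037%.
At 99%, z = 2.326.
VaR = 2.326 × 1.037% = 2.412%; on $150,000,000 that is $3,618,000.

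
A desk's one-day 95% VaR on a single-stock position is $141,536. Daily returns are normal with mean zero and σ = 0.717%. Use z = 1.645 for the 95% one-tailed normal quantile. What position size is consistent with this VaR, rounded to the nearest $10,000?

VaR as a fraction of value: z·σ = 1.645 × 0.717% = 1.17946%.
Position = $141,536 / 0.0117947 = $12,000,017.

$12,000,000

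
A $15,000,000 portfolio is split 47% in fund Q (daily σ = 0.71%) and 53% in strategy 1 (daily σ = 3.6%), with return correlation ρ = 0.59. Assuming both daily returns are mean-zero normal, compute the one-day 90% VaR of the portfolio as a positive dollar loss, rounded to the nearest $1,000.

σ_p² = 0.47²·0.71² + 0.53²·3.6² + 2·0.59·0.47·0.53·0.71·3.6 = 4.5031 (%²).
σ_p = √4.5031 = 2.122%.
At 90%, z = 1.282.
VaR = 1.282 × 2.122% = 2.720%; on $15,000,000 that is $408,000.

$408,000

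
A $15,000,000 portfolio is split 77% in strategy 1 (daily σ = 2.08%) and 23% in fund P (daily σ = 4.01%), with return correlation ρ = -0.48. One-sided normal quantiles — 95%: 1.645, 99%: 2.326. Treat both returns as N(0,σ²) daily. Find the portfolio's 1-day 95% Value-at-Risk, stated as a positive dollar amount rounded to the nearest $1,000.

$349,000

σ_p² = 0.77²·2.08² + 0.23²·4.01² + 2·-0.48·0.77·0.23·2.08·4.01 = 1.9977 (%²).
σ_p = √1.9977 = 1.413%.
VaR = 1.645 × 1.413% = 2.324%; on $15,000,000 that is $348,600.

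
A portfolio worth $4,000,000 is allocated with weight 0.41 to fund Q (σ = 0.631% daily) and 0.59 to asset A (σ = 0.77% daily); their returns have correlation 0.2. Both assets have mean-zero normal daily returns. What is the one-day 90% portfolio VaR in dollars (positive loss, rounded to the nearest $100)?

$29,000

σ_p² = 0.41²·0.631² + 0.59²·0.77² + 2·0.2·0.41·0.59·0.631·0.77 = 0.3203 (%²).
σ_p = √0.3203 = 0.566%.
At 90%, z = 1.282.
VaR = 1.282 × 0.566% = 0.726%; on $4,000,000 that is $29,040.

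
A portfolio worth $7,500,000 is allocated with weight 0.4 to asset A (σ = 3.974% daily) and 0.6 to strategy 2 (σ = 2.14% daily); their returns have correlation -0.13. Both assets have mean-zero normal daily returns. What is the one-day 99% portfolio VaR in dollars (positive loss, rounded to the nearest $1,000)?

σ_p² = 0.4²·3.974² + 0.6²·2.14² + 2·-0.13·0.4·0.6·3.974·2.14 = 3.6448 (%²).
σ_p = √3.6448 = 1.909%.
At 99%, z = 2.326.
VaR = 2.326 × 1.909% = 4.440%; on $7,500,000 that is $333,000.

$333,000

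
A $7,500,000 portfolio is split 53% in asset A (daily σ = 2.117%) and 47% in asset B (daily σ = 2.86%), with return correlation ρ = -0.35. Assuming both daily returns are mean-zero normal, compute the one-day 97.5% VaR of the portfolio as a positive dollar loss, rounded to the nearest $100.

$208,400

σ_p² = 0.53²·2.117² + 0.47²·2.86² + 2·-0.35·0.53·0.47·2.117·2.86 = 2.0100 (%²).
σ_p = √2.0100 = 1.418%.
At 97.5%, z = 1.960.
VaR = 1.960 × 1.418% = 2.779%; on $7,500,000 that is $208,425.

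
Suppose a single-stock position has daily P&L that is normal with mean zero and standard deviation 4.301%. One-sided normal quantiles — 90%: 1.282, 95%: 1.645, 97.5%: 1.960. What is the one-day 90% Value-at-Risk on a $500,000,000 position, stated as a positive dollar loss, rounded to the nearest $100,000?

$27,600,000

VaR = z·σ = 1.282 × 4.301% = 5.514%.
On $500,000,000: 0.05514 × $500,000,000 = $27,570,000.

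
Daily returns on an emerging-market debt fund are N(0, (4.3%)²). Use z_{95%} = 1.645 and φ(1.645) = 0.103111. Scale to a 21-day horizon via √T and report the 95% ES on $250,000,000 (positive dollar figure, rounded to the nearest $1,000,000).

$102,000,000

σ_{21d} = 4.3% × √21 = 19.705%.
ES multiplier = φ(z)/(1−α) = 0.103111/0.05 = 2.062.
ES = 19.705% × 2.062 = 40.632%; on $250,000,000: $101,580,000.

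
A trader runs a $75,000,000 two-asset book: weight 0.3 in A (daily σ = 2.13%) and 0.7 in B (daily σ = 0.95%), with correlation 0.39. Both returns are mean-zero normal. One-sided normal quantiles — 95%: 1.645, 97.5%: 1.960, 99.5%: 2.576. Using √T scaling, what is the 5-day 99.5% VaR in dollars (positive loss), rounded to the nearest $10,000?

σ_p = √(0.3²·2.13² + 0.7²·0.95² + 2·0.39·0.3·0.7·2.13·0.95) = 1.087%.
σ_{5d} = 1.087% × √5 = 2.431%.
VaR = 2.576 × 2.431% = 6.262%; on $75,000,000 that is $4,696,500.

$4,700,000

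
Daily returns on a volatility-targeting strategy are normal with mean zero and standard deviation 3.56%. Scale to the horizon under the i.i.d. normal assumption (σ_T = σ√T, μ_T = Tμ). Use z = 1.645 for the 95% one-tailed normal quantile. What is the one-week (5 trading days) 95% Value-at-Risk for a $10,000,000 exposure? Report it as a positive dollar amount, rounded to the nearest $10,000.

σ_{5d} = 3.56% × √5 = 7.960%.
VaR = 1.645 × 7.960% = 13.094%.
On $10,000,000: 0.13094 × $10,000,000 = $1,309,400.

$1,310,000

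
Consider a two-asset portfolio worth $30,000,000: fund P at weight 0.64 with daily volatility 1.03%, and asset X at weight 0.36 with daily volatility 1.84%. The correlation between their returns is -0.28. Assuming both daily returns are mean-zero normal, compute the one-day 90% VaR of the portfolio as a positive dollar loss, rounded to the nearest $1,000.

$305,000

σ_p² = 0.64²·1.03² + 0.36²·1.84² + 2·-0.28·0.64·0.36·1.03·1.84 = 0.6288 (%²).
σ_p = √0.6288 = 0.793%.
At 90%, z = 1.282.
VaR = 1.282 × 0.793% = 1.017%; on $30,000,000 that is $305,100.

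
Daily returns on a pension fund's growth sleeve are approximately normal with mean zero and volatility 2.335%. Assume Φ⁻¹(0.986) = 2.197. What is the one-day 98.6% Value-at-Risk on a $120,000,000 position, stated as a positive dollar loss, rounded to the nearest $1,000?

VaR = z·σ = 2.197 × 2.335% = 5.130%.
On $120,000,000: 0.05130 × $120,000,000 = $6,156,000.

$6,156,000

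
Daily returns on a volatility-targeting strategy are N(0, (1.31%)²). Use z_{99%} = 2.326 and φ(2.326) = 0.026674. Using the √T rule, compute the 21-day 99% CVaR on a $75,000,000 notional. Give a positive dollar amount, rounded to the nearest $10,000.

σ_{21d} = 1.31% × √21 = 6.003%.
ES multiplier = φ(z)/(1−α) = 0.026674/0.01 = 2.667.
ES = 6.003% × 2.667 = 16.010%; on $75,000,000: $12,007,500.

$12,010,000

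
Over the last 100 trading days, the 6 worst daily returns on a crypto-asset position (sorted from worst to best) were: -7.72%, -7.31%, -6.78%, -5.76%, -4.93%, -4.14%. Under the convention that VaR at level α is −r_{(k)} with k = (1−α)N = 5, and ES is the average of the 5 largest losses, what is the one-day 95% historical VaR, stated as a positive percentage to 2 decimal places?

k = 5; the 5th lowest return is -4.93%, so VaR = 4.93%.

4.93%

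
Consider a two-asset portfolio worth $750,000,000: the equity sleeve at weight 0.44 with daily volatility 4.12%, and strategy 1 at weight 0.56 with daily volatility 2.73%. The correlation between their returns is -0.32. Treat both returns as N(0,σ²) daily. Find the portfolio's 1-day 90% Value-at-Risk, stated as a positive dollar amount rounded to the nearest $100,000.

$18,900,000

σ_p² = 0.44²·4.12² + 0.56²·2.73² + 2·-0.32·0.44·0.56·4.12·2.73 = 3.8498 (%²).
σ_p = √3.8498 = 1.962%.
At 90%, z = 1.282.
VaR = 1.282 × 1.962% = 2.515%; on $750,000,000 that is $18,862,500.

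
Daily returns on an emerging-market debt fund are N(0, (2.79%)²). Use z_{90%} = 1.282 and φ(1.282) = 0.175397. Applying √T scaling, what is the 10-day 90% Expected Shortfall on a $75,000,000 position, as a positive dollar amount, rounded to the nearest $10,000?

$11,610,000

σ_{10d} = 2.79% × √10 = 8.823%.
ES multiplier = φ(z)/(1−α) = 0.175397/0.1 = 1.754.
ES = 8.823% × 1.754 = 15.476%; on $75,000,000: $11,607,000.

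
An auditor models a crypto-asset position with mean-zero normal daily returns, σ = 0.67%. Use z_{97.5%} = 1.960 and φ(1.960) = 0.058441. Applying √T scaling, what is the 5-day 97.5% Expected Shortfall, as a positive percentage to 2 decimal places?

σ_{5d} = 0.67% × √5 = 1.498%.
ES multiplier = φ(z)/(1−α) = 0.058441/0.025 = 2.338.
ES = 1.498% × 2.338 = 3.502%.

3.50%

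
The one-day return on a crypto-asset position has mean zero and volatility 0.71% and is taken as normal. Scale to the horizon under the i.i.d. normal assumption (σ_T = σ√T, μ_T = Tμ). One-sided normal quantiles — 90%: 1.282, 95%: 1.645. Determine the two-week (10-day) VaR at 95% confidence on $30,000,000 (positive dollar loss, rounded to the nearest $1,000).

σ_{10d} = 0.71% × √10 = 2.245%.
VaR = 1.645 × 2.245% = 3.693%.
On $30,000,000: 0.03693 × $30,000,000 = $1,107,900.

$1,108,000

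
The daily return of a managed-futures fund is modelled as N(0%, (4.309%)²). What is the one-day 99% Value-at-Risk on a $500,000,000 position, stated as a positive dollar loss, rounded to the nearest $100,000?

At 99% one-sided, z = 2.326.
VaR = z·σ = 2.326 × 4.309% = 10.023%.
On $500,000,000: 0.10023 × $500,000,000 = $50,115,000.

$50,100,000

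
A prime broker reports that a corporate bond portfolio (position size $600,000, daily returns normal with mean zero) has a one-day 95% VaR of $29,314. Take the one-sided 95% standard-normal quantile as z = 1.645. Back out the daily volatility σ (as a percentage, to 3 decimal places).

VaR as a fraction: $29,314 / $600,000 = 4.886%.
σ = VaR / z = 4.886% / 1.645 = 2.970%.

2.970%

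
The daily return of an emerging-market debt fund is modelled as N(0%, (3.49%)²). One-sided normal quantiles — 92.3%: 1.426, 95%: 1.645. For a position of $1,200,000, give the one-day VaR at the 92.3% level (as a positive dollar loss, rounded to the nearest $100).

VaR = z·σ = 1.426 × 3.49% = 4.977%.
On $1,200,000: 0.04977 × $1,200,000 = $59,724.

$59,700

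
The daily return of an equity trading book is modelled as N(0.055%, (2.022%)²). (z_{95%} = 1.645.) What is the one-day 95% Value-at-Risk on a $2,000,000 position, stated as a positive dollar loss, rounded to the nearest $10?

VaR = −μ + z·σ = −(0.055%) + 1.645 × 2.022% = 3.271%.
On $2,000,000: 0.03271 × $2,000,000 = $65,420.

$65,420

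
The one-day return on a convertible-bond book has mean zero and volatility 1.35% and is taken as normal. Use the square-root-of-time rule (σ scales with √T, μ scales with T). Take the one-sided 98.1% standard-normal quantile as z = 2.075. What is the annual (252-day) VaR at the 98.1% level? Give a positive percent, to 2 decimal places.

44.47%

σ_{252d} = 1.35% × √252 = 21.431%.
VaR = 2.075 × 21.431% = 44.469%.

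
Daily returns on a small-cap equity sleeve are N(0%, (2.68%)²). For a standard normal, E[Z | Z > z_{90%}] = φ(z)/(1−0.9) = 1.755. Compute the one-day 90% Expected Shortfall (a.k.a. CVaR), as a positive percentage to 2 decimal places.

ES = 2.68% × 1.755 = 4.703%.

4.70%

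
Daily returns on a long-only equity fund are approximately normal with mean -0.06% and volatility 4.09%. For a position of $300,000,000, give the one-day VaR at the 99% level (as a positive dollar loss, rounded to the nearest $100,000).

At 99% one-sided, z = 2.326.
VaR = −μ + z·σ = −(-0.06%) + 2.326 × 4.09% = 9.573%.
On $300,000,000: 0.09573 × $300,000,000 = $28,719,000.

$28,700,000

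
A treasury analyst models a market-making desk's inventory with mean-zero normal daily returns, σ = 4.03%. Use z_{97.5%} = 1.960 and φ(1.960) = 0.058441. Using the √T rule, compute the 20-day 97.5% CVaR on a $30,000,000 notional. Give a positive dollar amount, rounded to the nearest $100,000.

$12,600,000

σ_{20d} = 4.03% × √20 = 18.023%.
ES multiplier = φ(z)/(1−α) = 0.058441/0.025 = 2.338.
ES = 18.023% × 2.338 = 42.138%; on $30,000,000: $12,641,400.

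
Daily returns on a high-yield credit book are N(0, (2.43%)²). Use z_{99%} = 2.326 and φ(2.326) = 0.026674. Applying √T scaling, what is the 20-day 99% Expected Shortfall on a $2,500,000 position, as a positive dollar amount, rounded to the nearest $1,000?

σ_{20d} = 2.43% × √20 = 10.867%.
ES multiplier = φ(z)/(1−α) = 0.026674/0.01 = 2.667.
ES = 10.867% × 2.667 = 28.982%; on $2,500,000: $724,550.

$725,000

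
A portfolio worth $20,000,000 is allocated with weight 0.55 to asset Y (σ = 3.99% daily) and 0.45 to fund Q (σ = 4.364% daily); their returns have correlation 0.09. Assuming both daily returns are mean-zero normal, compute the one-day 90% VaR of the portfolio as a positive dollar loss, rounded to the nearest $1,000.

σ_p² = 0.55²·3.99² + 0.45²·4.364² + 2·0.09·0.55·0.45·3.99·4.364 = 9.4481 (%²).
σ_p = √9.4481 = 3.074%.
At 90%, z = 1.282.
VaR = 1.282 × 3.074% = 3.941%; on $20,000,000 that is $788,200.

$788,000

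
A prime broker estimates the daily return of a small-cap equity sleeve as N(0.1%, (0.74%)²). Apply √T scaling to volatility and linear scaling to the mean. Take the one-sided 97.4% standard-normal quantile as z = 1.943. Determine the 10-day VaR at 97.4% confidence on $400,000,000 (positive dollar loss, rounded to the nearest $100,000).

σ_{10d} = 0.74% × √10 = 2.340%; μ_{10d} = 10 × 0.1% = 1.000%.
VaR = −(1.000%) + 1.943 × 2.340% = 3.547%.
On $400,000,000: 0.03547 × $400,000,000 = $14,188,000.

$14,200,000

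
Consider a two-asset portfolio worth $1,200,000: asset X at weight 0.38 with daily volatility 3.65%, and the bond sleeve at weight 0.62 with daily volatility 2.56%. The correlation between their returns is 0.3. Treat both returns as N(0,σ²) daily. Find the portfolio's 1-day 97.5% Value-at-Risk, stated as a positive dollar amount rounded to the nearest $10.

$56,470

σ_p² = 0.38²·3.65² + 0.62²·2.56² + 2·0.3·0.38·0.62·3.65·2.56 = 5.7638 (%²).
σ_p = √5.7638 = 2.401%.
At 97.5%, z = 1.960.
VaR = 1.960 × 2.401% = 4.706%; on $1,200,000 that is $56,472.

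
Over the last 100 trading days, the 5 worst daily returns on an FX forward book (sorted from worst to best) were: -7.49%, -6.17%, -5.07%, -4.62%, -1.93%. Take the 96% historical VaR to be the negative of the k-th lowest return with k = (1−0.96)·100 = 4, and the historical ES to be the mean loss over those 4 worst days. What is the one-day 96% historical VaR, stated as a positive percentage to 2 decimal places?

4.62%

k = 4; the 4th lowest return is -4.62%, so VaR = 4.62%.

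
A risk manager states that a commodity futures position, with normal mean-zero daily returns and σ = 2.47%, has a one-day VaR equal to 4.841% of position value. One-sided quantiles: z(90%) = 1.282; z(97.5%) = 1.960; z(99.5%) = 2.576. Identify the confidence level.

Implied z = VaR/σ = 4.841 / 2.47 = 1.960.
This matches z(97.5%) = 1.960.

97.5%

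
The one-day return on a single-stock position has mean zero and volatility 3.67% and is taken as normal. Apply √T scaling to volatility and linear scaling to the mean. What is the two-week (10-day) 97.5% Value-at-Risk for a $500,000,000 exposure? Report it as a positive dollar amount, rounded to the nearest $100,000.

At 97.5%, z = 1.960.
σ_{10d} = 3.67% × √10 = 11.606%.
VaR = 1.960 × 11.606% = 22.748%.
On $500,000,000: 0.22748 × $500,000,000 = $113,740,000.

$113,700,000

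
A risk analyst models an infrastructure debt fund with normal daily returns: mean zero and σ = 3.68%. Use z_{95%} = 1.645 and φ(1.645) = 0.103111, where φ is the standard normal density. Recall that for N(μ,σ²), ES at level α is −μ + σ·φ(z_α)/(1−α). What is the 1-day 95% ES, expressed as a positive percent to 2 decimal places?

7.59%

Tail multiplier: φ(z)/(1−α) = 0.103111 / 0.05 = 2.062.
ES = 3.68% × 2.062 = 7.588%.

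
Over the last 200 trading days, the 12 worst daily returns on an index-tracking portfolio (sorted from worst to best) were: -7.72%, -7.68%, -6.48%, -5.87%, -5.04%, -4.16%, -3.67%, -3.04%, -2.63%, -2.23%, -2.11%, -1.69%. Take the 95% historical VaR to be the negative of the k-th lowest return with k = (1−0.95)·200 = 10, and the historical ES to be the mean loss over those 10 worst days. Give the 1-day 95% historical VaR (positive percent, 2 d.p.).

k = 10; the 10th lowest return is -2.23%, so VaR = 2.23%.

2.23%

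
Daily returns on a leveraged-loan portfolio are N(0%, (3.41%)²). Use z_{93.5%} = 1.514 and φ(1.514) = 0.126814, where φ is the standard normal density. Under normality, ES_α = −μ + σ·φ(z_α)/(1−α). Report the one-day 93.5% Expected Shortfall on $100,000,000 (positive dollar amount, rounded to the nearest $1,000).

Tail multiplier: φ(z)/(1−α) = 0.126814 / 0.065 = 1.951.
ES = 3.41% × 1.951 = 6.653%.
On $100,000,000: 0.06653 × $100,000,000 = $6,653,000.

$6,653,000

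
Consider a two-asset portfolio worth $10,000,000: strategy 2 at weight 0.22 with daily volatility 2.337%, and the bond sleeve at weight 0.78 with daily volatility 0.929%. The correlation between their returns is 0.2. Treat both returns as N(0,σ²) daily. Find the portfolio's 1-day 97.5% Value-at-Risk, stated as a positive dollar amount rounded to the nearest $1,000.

σ_p² = 0.22²·2.337² + 0.78²·0.929² + 2·0.2·0.22·0.78·2.337·0.929 = 0.9384 (%²).
σ_p = √0.9384 = 0.969%.
At 97.5%, z = 1.960.
VaR = 1.960 × 0.969% = 1.899%; on $10,000,000 that is $189,900.

$190,000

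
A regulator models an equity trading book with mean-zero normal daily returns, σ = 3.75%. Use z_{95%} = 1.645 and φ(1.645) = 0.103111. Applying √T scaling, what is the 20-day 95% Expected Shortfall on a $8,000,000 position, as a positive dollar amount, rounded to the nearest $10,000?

$2,770,000

σ_{20d} = 3.75% × √20 = 16.771%.
ES multiplier = φ(z)/(1−α) = 0.103111/0.05 = 2.062.
ES = 16.771% × 2.062 = 34.582%; on $8,000,000: $2,766,560.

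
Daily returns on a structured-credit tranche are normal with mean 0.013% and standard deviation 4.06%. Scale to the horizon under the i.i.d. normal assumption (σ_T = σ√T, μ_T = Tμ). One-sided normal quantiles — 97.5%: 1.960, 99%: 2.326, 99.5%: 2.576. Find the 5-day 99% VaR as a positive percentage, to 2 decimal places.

σ_{5d} = 4.06% × √5 = 9.078%; μ_{5d} = 5 × 0.013% = 0.065%.
VaR = −(0.065%) + 2.326 × 9.078% = 21.050%.

21.05%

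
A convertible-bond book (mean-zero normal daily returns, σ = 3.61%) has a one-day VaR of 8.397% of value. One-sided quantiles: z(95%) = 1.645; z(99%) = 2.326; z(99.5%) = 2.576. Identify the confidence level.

Implied z = VaR/σ = 8.397 / 3.61 = 2.326.
This matches z(99%) = 2.326.

99%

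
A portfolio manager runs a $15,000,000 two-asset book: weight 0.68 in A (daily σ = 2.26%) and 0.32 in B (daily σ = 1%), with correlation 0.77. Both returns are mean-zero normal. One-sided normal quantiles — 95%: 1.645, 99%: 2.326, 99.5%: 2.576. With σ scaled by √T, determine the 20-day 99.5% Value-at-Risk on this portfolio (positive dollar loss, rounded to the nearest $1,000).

$3,102,000

σ_p = √(0.68²·2.26² + 0.32²·1² + 2·0.77·0.68·0.32·2.26·1) = 1.795%.
σ_{20d} = 1.795% × √20 = 8.027%.
VaR = 2.576 × 8.027% = 20.678%; on $15,000,000 that is $3,101,700.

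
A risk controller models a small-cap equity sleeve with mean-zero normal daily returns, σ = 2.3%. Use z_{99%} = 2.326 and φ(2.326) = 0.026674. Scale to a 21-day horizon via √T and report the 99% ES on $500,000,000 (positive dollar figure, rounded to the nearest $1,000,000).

σ_{21d} = 2.3% × √21 = 10.540%.
ES multiplier = φ(z)/(1−α) = 0.026674/0.01 = 2.667.
ES = 10.540% × 2.667 = 28.110%; on $500,000,000: $140,550,000.

$141,000,000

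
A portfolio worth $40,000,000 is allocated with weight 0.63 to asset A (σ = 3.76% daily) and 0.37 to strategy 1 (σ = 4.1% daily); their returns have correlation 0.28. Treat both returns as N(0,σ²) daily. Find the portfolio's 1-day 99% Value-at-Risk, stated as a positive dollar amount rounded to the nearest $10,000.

σ_p² = 0.63²·3.76² + 0.37²·4.1² + 2·0.28·0.63·0.37·3.76·4.1 = 9.9248 (%²).
σ_p = √9.9248 = 3.150%.
At 99%, z = 2.326.
VaR = 2.326 × 3.150% = 7.327%; on $40,000,000 that is $2,930,800.

$2,930,000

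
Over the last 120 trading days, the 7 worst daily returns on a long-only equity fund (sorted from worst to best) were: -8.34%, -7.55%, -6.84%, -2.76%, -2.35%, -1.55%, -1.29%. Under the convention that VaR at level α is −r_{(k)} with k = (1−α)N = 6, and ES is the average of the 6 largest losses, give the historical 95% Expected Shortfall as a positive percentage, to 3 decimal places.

4.898%

The 6 worst returns sum to -29.39%.
ES = −(-29.39%) / 6 = 4.8983…% ≈ 4.898%.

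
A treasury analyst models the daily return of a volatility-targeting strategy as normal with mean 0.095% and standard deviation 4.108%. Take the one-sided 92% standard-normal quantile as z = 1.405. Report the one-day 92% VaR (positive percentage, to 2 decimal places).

VaR = −μ + z·σ = −(0.095%) + 1.405 × 4.108% = 5.677%.

5.68%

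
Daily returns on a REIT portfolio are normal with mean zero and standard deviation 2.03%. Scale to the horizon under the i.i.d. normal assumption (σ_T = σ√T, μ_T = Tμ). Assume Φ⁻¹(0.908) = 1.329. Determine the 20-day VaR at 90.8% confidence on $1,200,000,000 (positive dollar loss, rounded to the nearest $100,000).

$144,800,000

σ_{20d} = 2.03% × √20 = 9.078%.
VaR = 1.329 × 9.078% = 12.065%.
On $1,200,000,000: 0.12065 × $1,200,000,000 = $144,780,000.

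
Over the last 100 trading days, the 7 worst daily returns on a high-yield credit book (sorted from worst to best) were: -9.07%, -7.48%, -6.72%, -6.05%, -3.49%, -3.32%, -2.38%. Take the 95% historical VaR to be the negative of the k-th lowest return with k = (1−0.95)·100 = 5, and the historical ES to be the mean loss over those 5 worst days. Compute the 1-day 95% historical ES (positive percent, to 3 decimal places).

The 5 worst returns sum to -32.81%.
ES = −(-32.81%) / 5 = 6.562%.

6.562%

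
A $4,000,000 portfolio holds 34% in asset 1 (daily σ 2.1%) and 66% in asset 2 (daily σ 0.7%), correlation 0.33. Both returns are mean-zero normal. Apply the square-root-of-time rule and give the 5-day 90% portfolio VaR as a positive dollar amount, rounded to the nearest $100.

σ_p = √(0.34²·2.1² + 0.66²·0.7² + 2·0.33·0.34·0.66·2.1·0.7) = 0.970%.
σ_{5d} = 0.970% × √5 = 2.169%.
z(90%) = 1.282.
VaR = 1.282 × 2.169% = 2.781%; on $4,000,000 that is $111,240.

$111,200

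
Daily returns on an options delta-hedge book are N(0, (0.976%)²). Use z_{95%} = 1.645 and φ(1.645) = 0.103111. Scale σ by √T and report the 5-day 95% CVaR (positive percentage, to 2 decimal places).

4.50%

σ_{5d} = 0.976% × √5 = 2.182%.
ES multiplier = φ(z)/(1−α) = 0.103111/0.05 = 2.062.
ES = 2.182% × 2.062 = 4.499%.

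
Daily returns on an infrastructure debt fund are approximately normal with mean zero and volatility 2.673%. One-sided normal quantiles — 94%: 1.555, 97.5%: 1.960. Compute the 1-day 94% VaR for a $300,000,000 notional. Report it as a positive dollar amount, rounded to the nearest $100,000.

VaR = z·σ = 1.555 × 2.673% = 4.157%.
On $300,000,000: 0.04157 × $300,000,000 = $12,471,000.

$12,500,000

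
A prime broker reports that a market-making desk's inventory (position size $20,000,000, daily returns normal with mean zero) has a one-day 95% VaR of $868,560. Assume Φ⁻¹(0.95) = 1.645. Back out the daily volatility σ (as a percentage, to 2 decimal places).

VaR as a fraction: $868,560 / $20,000,000 = 4.343%.
σ = VaR / z = 4.343% / 1.645 = 2.640%.

2.64%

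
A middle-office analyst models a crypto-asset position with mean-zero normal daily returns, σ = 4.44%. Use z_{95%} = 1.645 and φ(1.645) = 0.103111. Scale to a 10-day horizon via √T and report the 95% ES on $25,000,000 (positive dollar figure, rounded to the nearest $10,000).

σ_{10d} = 4.44% × √10 = 14.041%.
ES multiplier = φ(z)/(1−α) = 0.103111/0.05 = 2.062.
ES = 14.041% × 2.062 = 28.953%; on $25,000,000: $7,238,250.

$7,240,000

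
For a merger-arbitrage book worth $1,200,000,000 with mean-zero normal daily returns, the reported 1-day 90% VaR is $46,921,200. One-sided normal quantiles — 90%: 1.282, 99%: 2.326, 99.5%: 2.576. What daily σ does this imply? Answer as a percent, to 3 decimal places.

VaR as a fraction: $46,921,200 / $1,200,000,000 = 3.910%.
σ = VaR / z = 3.910% / 1.282 = 3.050%.

3.050%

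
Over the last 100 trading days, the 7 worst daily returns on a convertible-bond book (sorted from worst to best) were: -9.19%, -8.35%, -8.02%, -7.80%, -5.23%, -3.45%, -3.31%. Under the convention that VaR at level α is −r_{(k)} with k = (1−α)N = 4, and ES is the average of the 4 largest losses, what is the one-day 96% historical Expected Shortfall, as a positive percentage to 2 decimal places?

8.34%

The 4 worst returns sum to -33.36%.
ES = −(-33.36%) / 4 = 8.34%.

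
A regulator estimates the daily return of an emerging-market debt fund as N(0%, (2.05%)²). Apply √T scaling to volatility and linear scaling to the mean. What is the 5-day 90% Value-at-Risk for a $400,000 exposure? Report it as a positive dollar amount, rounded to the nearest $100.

At 90%, z = 1.282.
σ_{5d} = 2.05% × √5 = 4.584%.
VaR = 1.282 × 4.584% = 5.877%.
On $400,000: 0.05877 × $400,000 = $23,508.

$23,500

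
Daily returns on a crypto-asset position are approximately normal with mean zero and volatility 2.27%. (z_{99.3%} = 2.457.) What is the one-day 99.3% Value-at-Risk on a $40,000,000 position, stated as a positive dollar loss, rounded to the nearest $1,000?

$2,231,000

VaR = z·σ = 2.457 × 2.27% = 5.577%.
On $40,000,000: 0.05577 × $40,000,000 = $2,230,800.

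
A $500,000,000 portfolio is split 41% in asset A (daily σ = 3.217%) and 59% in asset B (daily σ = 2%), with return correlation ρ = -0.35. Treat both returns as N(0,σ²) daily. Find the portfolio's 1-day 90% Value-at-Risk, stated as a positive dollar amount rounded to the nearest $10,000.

$9,160,000

σ_p² = 0.41²·3.217² + 0.59²·2² + 2·-0.35·0.41·0.59·3.217·2 = 2.0426 (%²).
σ_p = √2.0426 = 1.429%.
At 90%, z = 1.282.
VaR = 1.282 × 1.429% = 1.832%; on $500,000,000 that is $9,160,000.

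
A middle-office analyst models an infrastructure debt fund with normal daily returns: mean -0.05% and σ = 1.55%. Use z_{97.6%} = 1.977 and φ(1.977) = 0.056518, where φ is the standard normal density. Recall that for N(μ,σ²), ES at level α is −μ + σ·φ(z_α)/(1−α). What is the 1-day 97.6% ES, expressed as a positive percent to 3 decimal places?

3.700%

Tail multiplier: φ(z)/(1−α) = 0.056518 / 0.024 = 2.355.
ES = −(-0.05%) + 1.55% × 2.355 = 3.700%.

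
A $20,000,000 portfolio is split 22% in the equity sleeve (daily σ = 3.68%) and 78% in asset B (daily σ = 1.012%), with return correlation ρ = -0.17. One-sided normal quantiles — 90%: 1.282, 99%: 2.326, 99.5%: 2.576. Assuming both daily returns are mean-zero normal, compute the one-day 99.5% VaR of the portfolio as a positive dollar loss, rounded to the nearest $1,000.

$531,000

σ_p² = 0.22²·3.68² + 0.78²·1.012² + 2·-0.17·0.22·0.78·3.68·1.012 = 1.0613 (%²).
σ_p = √1.0613 = 1.030%.
VaR = 2.576 × 1.030% = 2.653%; on $20,000,000 that is $530,600.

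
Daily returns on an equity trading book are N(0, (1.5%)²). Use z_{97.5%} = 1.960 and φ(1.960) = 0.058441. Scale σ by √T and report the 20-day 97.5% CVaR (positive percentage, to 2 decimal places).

15.68%

σ_{20d} = 1.5% × √20 = 6.708%.
ES multiplier = φ(z)/(1−α) = 0.058441/0.025 = 2.338.
ES = 6.708% × 2.338 = 15.683%.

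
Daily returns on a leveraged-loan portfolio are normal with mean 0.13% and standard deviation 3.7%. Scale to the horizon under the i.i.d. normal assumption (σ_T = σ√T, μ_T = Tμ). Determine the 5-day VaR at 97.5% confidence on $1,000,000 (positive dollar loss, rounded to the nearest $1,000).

$156,000

At 97.5%, z = 1.960.
σ_{5d} = 3.7% × √5 = 8.273%; μ_{5d} = 5 × 0.13% = 0.650%.
VaR = −(0.650%) + 1.960 × 8.273% = 15.565%.
On $1,000,000: 0.15565 × $1,000,000 = $155,650.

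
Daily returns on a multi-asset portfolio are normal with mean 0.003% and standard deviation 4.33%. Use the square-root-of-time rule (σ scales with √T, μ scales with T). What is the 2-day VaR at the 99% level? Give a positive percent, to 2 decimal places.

At 99%, z = 2.326.
σ_{2d} = 4.33% × √2 = 6.124%; μ_{2d} = 2 × 0.003% = 0.006%.
VaR = −(0.006%) + 2.326 × 6.124% = 14.238%.

14.24%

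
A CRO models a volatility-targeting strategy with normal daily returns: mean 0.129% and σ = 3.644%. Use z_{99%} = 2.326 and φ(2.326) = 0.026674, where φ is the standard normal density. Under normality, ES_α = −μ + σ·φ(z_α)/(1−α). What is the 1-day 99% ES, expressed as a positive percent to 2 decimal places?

Tail multiplier: φ(z)/(1−α) = 0.026674 / 0.01 = 2.667.
ES = −(0.129%) + 3.644% × 2.667 = 9.590%.

9.59%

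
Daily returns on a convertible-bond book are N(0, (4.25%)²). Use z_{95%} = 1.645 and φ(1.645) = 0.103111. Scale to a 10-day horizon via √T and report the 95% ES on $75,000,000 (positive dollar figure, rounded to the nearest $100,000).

$20,800,000

σ_{10d} = 4.25% × √10 = 13.440%.
ES multiplier = φ(z)/(1−α) = 0.103111/0.05 = 2.062.
ES = 13.440% × 2.062 = 27.713%; on $75,000,000: $20,784,750.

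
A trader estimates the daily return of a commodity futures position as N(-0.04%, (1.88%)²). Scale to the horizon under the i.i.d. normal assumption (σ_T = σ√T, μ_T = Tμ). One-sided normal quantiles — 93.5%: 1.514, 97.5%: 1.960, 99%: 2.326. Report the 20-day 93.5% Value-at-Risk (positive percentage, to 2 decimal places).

13.53%

σ_{20d} = 1.88% × √20 = 8.408%; μ_{20d} = 20 × -0.04% = -0.800%.
VaR = −(-0.800%) + 1.514 × 8.408% = 13.530%.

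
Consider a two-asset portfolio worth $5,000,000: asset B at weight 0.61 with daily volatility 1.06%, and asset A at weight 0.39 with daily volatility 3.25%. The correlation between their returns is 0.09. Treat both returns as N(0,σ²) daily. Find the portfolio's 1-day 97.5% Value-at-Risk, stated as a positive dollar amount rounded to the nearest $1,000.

$144,000

σ_p² = 0.61²·1.06² + 0.39²·3.25² + 2·0.09·0.61·0.39·1.06·3.25 = 2.1722 (%²).
σ_p = √2.1722 = 1.474%.
At 97.5%, z = 1.960.
VaR = 1.960 × 1.474% = 2.889%; on $5,000,000 that is $144,450.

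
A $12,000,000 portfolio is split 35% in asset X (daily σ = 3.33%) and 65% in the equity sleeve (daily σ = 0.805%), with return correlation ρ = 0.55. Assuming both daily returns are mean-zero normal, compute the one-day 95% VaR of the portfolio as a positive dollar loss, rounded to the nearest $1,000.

$300,000

σ_p² = 0.35²·3.33² + 0.65²·0.805² + 2·0.55·0.35·0.65·3.33·0.805 = 2.3030 (%²).
σ_p = √2.3030 = 1.518%.
At 95%, z = 1.645.
VaR = 1.645 × 1.518% = 2.497%; on $12,000,000 that is $299,640.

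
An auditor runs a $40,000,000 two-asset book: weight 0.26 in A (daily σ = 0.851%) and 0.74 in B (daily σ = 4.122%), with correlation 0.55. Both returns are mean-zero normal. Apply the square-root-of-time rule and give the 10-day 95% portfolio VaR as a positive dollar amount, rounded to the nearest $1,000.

σ_p = √(0.26²·0.851² + 0.74²·4.122² + 2·0.55·0.26·0.74·0.851·4.122) = 3.177%.
σ_{10d} = 3.177% × √10 = 10.047%.
z(95%) = 1.645.
VaR = 1.645 × 10.047% = 16.527%; on $40,000,000 that is $6,610,800.

$6,611,000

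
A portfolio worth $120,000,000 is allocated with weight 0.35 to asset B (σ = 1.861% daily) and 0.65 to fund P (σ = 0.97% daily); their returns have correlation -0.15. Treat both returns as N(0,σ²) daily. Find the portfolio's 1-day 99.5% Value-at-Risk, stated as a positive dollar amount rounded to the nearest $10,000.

$2,580,000

σ_p² = 0.35²·1.861² + 0.65²·0.97² + 2·-0.15·0.35·0.65·1.861·0.97 = 0.6986 (%²).
σ_p = √0.6986 = 0.836%.
At 99.5%, z = 2.576.
VaR = 2.576 × 0.836% = 2.154%; on $120,000,000 that is $2,584,800.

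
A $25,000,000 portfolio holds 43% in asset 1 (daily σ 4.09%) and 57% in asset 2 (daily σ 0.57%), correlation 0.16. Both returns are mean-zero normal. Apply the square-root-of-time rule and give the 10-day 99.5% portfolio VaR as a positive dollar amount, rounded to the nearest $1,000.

σ_p = √(0.43²·4.09² + 0.57²·0.57² + 2·0.16·0.43·0.57·4.09·0.57) = 1.839%.
σ_{10d} = 1.839% × √10 = 5.815%.
z(99.5%) = 2.576.
VaR = 2.576 × 5.815% = 14.979%; on $25,000,000 that is $3,744,750.

$3,745,000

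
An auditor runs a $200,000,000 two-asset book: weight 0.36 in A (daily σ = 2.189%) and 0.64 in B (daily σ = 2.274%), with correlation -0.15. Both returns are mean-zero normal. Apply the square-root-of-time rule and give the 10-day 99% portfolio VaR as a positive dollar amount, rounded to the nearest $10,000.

σ_p = √(0.36²·2.189² + 0.64²·2.274² + 2·-0.15·0.36·0.64·2.189·2.274) = 1.548%.
σ_{10d} = 1.548% × √10 = 4.895%.
z(99%) = 2.326.
VaR = 2.326 × 4.895% = 11.386%; on $200,000,000 that is $22,772,000.

$22,770,000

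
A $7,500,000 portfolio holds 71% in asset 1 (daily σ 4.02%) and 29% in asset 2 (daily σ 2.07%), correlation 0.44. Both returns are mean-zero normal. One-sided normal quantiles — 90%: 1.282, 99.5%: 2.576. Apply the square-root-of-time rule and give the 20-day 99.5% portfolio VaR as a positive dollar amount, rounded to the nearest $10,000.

σ_p = √(0.71²·4.02² + 0.29²·2.07² + 2·0.44·0.71·0.29·4.02·2.07) = 3.165%.
σ_{20d} = 3.165% × √20 = 14.154%.
VaR = 2.576 × 14.154% = 36.461%; on $7,500,000 that is $2,734,575.

$2,730,000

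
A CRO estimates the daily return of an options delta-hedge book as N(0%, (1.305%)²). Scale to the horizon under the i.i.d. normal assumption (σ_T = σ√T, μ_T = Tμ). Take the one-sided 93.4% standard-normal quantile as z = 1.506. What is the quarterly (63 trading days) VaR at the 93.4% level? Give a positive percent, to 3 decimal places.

15.599%

σ_{63d} = 1.305% × √63 = 10.358%.
VaR = 1.506 × 10.358% = 15.599%.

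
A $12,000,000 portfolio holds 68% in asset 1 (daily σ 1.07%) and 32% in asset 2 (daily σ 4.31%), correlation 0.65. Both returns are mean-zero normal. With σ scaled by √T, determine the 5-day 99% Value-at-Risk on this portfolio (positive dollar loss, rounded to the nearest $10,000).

σ_p = √(0.68²·1.07² + 0.32²·4.31² + 2·0.65·0.68·0.32·1.07·4.31) = 1.933%.
σ_{5d} = 1.933% × √5 = 4.322%.
z(99%) = 2.326.
VaR = 2.326 × 4.322% = 10.053%; on $12,000,000 that is $1,206,360.

$1,210,000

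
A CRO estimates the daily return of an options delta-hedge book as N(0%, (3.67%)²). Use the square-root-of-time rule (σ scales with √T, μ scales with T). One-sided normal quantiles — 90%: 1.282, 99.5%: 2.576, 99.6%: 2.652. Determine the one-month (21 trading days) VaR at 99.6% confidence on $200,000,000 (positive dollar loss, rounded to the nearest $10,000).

$89,200,000

σ_{21d} = 3.67% × √21 = 16.818%.
VaR = 2.652 × 16.818% = 44.601%.
On $200,000,000: 0.44601 × $200,000,000 = $89,202,000.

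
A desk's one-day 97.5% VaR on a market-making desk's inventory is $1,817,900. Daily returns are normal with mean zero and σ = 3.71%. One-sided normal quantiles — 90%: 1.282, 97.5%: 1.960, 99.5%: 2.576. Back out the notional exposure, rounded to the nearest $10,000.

$25,000,000

VaR as a fraction of value: z·σ = 1.960 × 3.71% = 7.2716%.
Position = $1,817,900 / 0.072716 = $25,000,000.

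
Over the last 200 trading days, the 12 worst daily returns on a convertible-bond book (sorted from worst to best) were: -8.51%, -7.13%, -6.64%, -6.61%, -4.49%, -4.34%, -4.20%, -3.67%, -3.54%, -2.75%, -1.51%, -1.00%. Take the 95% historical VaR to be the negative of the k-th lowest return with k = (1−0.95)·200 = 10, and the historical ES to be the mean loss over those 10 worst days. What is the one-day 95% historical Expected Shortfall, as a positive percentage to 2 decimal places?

The 10 worst returns sum to -51.88%.
ES = −(-51.88%) / 10 = 5.188% ≈ 5.19%.

5.19%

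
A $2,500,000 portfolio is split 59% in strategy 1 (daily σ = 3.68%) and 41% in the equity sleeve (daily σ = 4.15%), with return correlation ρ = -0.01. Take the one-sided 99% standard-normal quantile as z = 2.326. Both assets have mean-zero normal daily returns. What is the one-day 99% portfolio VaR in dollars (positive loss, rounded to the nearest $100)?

σ_p² = 0.59²·3.68² + 0.41²·4.15² + 2·-0.01·0.59·0.41·3.68·4.15 = 7.5353 (%²).
σ_p = √7.5353 = 2.745%.
VaR = 2.326 × 2.745% = 6.385%; on $2,500,000 that is $159,625.

$159,600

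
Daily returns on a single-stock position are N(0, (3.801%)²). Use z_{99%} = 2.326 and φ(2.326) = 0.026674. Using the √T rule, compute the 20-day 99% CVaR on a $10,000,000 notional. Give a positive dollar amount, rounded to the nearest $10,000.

$4,530,000

σ_{20d} = 3.801% × √20 = 16.999%.
ES multiplier = φ(z)/(1−α) = 0.026674/0.01 = 2.667.
ES = 16.999% × 2.667 = 45.336%; on $10,000,000: $4,533,600.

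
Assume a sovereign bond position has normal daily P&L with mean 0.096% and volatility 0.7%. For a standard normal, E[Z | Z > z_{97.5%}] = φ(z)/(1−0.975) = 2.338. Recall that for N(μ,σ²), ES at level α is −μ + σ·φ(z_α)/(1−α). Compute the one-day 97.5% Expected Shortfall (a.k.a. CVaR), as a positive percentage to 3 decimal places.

ES = −(0.096%) + 0.7% × 2.338 = 1.541%.

1.541%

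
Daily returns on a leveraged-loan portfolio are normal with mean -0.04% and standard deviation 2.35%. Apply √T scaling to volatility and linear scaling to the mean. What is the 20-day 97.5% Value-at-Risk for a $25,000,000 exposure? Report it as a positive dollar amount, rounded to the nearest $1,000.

At 97.5%, z = 1.960.
σ_{20d} = 2.35% × √20 = 10.510%; μ_{20d} = 20 × -0.04% = -0.800%.
VaR = −(-0.800%) + 1.960 × 10.510% = 21.400%.
On $25,000,000: 0.21400 × $25,000,000 = $5,350,000.

$5,350,000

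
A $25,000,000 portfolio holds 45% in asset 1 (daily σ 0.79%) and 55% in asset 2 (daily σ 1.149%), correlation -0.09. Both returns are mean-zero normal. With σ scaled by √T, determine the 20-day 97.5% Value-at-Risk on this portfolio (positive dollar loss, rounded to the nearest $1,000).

$1,527,000

σ_p = √(0.45²·0.79² + 0.55²·1.149² + 2·-0.09·0.45·0.55·0.79·1.149) = 0.697%.
σ_{20d} = 0.697% × √20 = 3.117%.
z(97.5%) = 1.960.
VaR = 1.960 × 3.117% = 6.109%; on $25,000,000 that is $1,527,250.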